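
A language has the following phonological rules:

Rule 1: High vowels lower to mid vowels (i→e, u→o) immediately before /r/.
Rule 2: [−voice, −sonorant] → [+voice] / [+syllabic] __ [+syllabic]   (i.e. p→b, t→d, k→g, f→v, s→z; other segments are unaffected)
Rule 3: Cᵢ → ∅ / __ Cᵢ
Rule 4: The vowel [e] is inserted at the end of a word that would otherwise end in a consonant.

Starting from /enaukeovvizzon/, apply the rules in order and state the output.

enaugeovizone

Rule 1 (pre-rhotic lowering): no segment meets the environment; /enaukeovvizzon/ is unchanged.
Rule 2 (intervocalic voicing): /k/ is a voiceless obstruent between vowels /u/ and /e/, so it voices to [g]. /enaukeovvizzon/ → enaugeovvizzon.
Rule 3 (degemination): /vv/ is a geminate; the first /v/ deletes. /zz/ is a geminate; the first /z/ deletes. /enaugeovvizzon/ → enaugeovizon.
Rule 4 (final e-epenthesis): the form ends in the consonant /n/, so [e] is inserted word-finally. /enaugeovizon/ → enaugeovizone.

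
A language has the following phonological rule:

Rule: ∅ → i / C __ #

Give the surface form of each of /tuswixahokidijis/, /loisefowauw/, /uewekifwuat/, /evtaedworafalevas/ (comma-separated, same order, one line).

tuswixahokidijisi, loisefowauwi, uewekifwuati, evtaedworafalevasi

/tuswixahokidijis/: the form ends in the consonant /s/, so [i] is inserted word-finally. → [tuswixahokidijisi].
/loisefowauw/: the form ends in the consonant /w/, so [i] is inserted word-finally. → [loisefowauwi].
/uewekifwuat/: the form ends in the consonant /t/, so [i] is inserted word-finally. → [uewekifwuati].
/evtaedworafalevas/: the form ends in the consonant /s/, so [i] is inserted word-finally. → [evtaedworafalevasi].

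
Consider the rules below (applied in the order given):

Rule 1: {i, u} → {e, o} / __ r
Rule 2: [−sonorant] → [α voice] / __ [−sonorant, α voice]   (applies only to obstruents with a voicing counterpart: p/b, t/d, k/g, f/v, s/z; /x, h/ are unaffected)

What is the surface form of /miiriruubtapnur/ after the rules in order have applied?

Rule 1 (pre-rhotic lowering): /i/ is a high vowel immediately before /r/, so it lowers to [e]. /i/ is a high vowel immediately before /r/, so it lowers to [e]. /u/ is a high vowel immediately before /r/, so it lowers to [o]. /miiriruubtapnur/ → miereruubtapnor.
Rule 2 (regressive voicing assimilation): /b/ precedes the voiceless obstruent /t/, so it devoices to [p] by assimilation. /miereruubtapnor/ → miereruuptapnor.

miereruuptapnor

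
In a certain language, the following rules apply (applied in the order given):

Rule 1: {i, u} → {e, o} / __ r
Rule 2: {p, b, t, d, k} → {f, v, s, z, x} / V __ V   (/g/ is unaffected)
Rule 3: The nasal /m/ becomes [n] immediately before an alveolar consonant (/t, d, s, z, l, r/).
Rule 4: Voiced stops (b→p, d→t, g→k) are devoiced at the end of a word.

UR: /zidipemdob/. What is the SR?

Rule 1 (pre-rhotic lowering): no segment meets the environment; /zidipemdob/ is unchanged.
Rule 2 (intervocalic spirantization): /d/ is a stop between vowels /i/ and /i/, so it spirantizes to the fricative [z]. /p/ is a stop between vowels /i/ and /e/, so it spirantizes to the fricative [f]. /zidipemdob/ → zizifemdob.
Rule 3 (nasal place assimilation): /m/ precedes the alveolar consonant /d/, so it assimilates in place to [n]. /zizifemdob/ → zizifendob.
Rule 4 (final devoicing): /b/ is a voiced stop in word-final position, so it devoices to [p]. /zizifendob/ → zizifendop.

zizifendop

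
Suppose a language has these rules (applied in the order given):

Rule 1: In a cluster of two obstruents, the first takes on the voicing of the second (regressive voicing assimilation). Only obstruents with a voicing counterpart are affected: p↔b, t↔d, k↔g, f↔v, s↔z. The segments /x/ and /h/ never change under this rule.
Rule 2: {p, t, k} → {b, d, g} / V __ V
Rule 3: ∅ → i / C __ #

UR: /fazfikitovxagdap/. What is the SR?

fasfigidofxagdapi

Rule 1 (regressive voicing assimilation): /z/ precedes the voiceless obstruent /f/, so it devoices to [s] by assimilation. /v/ precedes the voiceless obstruent /x/, so it devoices to [f] by assimilation. /fazfikitovxagdap/ → fasfikitofxagdap.
Rule 2 (intervocalic voicing): /k/ is a voiceless stop between vowels /i/ and /i/, so it voices to [g]. /t/ is a voiceless stop between vowels /i/ and /o/, so it voices to [d]. /fasfikitofxagdap/ → fasfigidofxagdap.
Rule 3 (final i-epenthesis): the form ends in the consonant /p/, so [i] is inserted word-finally. /fasfigidofxagdap/ → fasfigidofxagdapi.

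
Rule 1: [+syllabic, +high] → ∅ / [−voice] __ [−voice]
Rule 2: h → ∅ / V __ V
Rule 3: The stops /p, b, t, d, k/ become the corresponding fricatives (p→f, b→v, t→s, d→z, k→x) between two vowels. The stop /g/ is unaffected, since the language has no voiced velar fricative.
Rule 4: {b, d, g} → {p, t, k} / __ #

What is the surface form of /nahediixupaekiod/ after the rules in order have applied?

naeziixpaexiot

Rule 1 (high vowel syncope): /u/ is a high vowel flanked by voiceless consonants /x/ and /p/, so it deletes. /nahediixupaekiod/ → nahediixpaekiod.
Rule 2 (intervocalic h-deletion): /h/ occurs between vowels /a/ and /e/, so it deletes. /nahediixpaekiod/ → naediixpaekiod.
Rule 3 (intervocalic spirantization): /d/ is a stop between vowels /e/ and /i/, so it spirantizes to the fricative [z]. /k/ is a stop between vowels /e/ and /i/, so it spirantizes to the fricative [x]. /naediixpaekiod/ → naeziixpaexiod.
Rule 4 (final devoicing): /d/ is a voiced stop in word-final position, so it devoices to [t]. /naeziixpaexiod/ → naeziixpaexiot.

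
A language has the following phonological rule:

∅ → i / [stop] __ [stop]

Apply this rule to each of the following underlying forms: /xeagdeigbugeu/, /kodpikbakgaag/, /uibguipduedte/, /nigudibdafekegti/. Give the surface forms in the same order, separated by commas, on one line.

xeagideigibugeu, kodipikibakigaag, uibiguipiduedite, nigudibidafekegiti

/xeagdeigbugeu/: /g/ and /d/ form a stop–stop cluster, so [i] is inserted between them. /g/ and /b/ form a stop–stop cluster, so [i] is inserted between them. → [xeagideigibugeu].
/kodpikbakgaag/: /d/ and /p/ form a stop–stop cluster, so [i] is inserted between them. /k/ and /b/ form a stop–stop cluster, so [i] is inserted between them. /k/ and /g/ form a stop–stop cluster, so [i] is inserted between them. → [kodipikibakigaag].
/uibguipduedte/: /b/ and /g/ form a stop–stop cluster, so [i] is inserted between them. /p/ and /d/ form a stop–stop cluster, so [i] is inserted between them. /d/ and /t/ form a stop–stop cluster, so [i] is inserted between them. → [uibiguipiduedite].
/nigudibdafekegti/: /b/ and /d/ form a stop–stop cluster, so [i] is inserted between them. /g/ and /t/ form a stop–stop cluster, so [i] is inserted between them. → [nigudibidafekegiti].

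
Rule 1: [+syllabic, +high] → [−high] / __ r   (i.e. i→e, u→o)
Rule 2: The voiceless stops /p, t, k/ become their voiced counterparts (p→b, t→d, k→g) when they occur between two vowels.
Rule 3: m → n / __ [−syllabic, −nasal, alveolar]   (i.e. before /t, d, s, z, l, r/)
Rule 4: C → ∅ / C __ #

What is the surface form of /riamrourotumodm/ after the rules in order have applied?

rianroorodumod

Rule 1 (pre-rhotic lowering): /u/ is a high vowel immediately before /r/, so it lowers to [o]. /riamrourotumodm/ → riamroorotumodm.
Rule 2 (intervocalic voicing): /t/ is a voiceless stop between vowels /o/ and /u/, so it voices to [d]. /riamroorotumodm/ → riamroorodumodm.
Rule 3 (nasal place assimilation): /m/ precedes the alveolar consonant /r/, so it assimilates in place to [n]. /riamroorodumodm/ → rianroorodumodm.
Rule 4 (final cluster simplification): /m/ is the second consonant of a word-final cluster /dm/, so it deletes. /rianroorodumodm/ → rianroorodumod.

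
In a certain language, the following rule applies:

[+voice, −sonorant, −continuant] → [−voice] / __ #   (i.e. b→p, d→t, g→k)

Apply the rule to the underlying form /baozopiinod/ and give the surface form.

/d/ is a voiced stop in word-final position, so it devoices to [t].
Surface form: [baozopiinot].

baozopiinot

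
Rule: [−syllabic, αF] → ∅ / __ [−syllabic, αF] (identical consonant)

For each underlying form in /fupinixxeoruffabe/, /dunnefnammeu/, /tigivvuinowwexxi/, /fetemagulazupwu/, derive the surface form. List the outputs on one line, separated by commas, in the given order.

fupinixeorufabe, dunefnameu, tigivuinowexi, fetemagulazupwu

/fupinixxeoruffabe/: /xx/ is a geminate; the first /x/ deletes. /ff/ is a geminate; the first /f/ deletes. → [fupinixeorufabe].
/dunnefnammeu/: /nn/ is a geminate; the first /n/ deletes. /mm/ is a geminate; the first /m/ deletes. → [dunefnameu].
/tigivvuinowwexxi/: /vv/ is a geminate; the first /v/ deletes. /ww/ is a geminate; the first /w/ deletes. /xx/ is a geminate; the first /x/ deletes. → [tigivuinowexi].
/fetemagulazupwu/: the rule's environment is not met; surfaces unchanged as [fetemagulazupwu].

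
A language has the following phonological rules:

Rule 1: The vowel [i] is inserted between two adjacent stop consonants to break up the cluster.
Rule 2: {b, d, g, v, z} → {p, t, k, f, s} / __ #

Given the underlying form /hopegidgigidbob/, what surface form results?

hopegidigigidibop

Rule 1 (stop-cluster i-epenthesis): /d/ and /g/ form a stop–stop cluster, so [i] is inserted between them. /d/ and /b/ form a stop–stop cluster, so [i] is inserted between them. /hopegidgigidbob/ → hopegidigigidibob.
Rule 2 (final devoicing): /b/ is a voiced obstruent in word-final position, so it devoices to [p]. /hopegidigigidibob/ → hopegidigigidibop.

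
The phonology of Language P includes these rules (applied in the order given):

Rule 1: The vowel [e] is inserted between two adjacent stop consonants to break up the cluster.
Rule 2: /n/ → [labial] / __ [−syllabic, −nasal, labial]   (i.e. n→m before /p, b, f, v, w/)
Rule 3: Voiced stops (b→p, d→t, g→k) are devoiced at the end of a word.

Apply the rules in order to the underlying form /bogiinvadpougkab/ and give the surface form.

bogiimvadepougekap

Rule 1 (stop-cluster e-epenthesis): /d/ and /p/ form a stop–stop cluster, so [e] is inserted between them. /g/ and /k/ form a stop–stop cluster, so [e] is inserted between them. /bogiinvadpougkab/ → bogiinvadepougekab.
Rule 2 (nasal place assimilation): /n/ precedes the labial consonant /v/, so it assimilates in place to [m]. /bogiinvadepougekab/ → bogiimvadepougekab.
Rule 3 (final devoicing): /b/ is a voiced stop in word-final position, so it devoices to [p]. /bogiimvadepougekab/ → bogiimvadepougekap.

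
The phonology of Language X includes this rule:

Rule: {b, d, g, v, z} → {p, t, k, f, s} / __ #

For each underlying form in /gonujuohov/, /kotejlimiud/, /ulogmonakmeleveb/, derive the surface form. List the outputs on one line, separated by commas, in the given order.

/gonujuohov/: /v/ is a voiced obstruent in word-final position, so it devoices to [f]. → [gonujuohof].
/kotejlimiud/: /d/ is a voiced obstruent in word-final position, so it devoices to [t]. → [kotejlimiut].
/ulogmonakmeleveb/: /b/ is a voiced obstruent in word-final position, so it devoices to [p]. → [ulogmonakmelevep].

gonujuohof, kotejlimiut, ulogmonakmelevep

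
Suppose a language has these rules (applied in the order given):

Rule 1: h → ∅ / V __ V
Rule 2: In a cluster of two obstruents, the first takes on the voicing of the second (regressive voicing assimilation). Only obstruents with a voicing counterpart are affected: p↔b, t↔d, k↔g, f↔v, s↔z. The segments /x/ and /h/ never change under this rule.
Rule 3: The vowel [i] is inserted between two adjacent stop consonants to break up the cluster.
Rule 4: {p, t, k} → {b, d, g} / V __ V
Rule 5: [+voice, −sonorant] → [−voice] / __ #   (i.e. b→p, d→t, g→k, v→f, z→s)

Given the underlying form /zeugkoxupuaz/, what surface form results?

Rule 1 (intervocalic h-deletion): no segment meets the environment; /zeugkoxupuaz/ is unchanged.
Rule 2 (regressive voicing assimilation): /g/ precedes the voiceless obstruent /k/, so it devoices to [k] by assimilation. /zeugkoxupuaz/ → zeukkoxupuaz.
Rule 3 (stop-cluster i-epenthesis): /k/ and /k/ form a stop–stop cluster, so [i] is inserted between them. /zeukkoxupuaz/ → zeukikoxupuaz.
Rule 4 (intervocalic voicing): /k/ is a voiceless stop between vowels /u/ and /i/, so it voices to [g]. /k/ is a voiceless stop between vowels /i/ and /o/, so it voices to [g]. /p/ is a voiceless stop between vowels /u/ and /u/, so it voices to [b]. /zeukikoxupuaz/ → zeugigoxubuaz.
Rule 5 (final devoicing): /z/ is a voiced obstruent in word-final position, so it devoices to [s]. /zeugigoxubuaz/ → zeugigoxubuas.

zeugigoxubuas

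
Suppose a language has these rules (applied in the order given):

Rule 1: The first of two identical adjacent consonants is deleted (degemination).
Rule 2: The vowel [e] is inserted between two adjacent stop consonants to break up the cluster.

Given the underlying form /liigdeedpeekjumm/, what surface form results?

Rule 1 (degemination): /mm/ is a geminate; the first /m/ deletes. /liigdeedpeekjumm/ → liigdeedpeekjum.
Rule 2 (stop-cluster e-epenthesis): /g/ and /d/ form a stop–stop cluster, so [e] is inserted between them. /d/ and /p/ form a stop–stop cluster, so [e] is inserted between them. /liigdeedpeekjum/ → liigedeedepeekjum.

liigedeedepeekjum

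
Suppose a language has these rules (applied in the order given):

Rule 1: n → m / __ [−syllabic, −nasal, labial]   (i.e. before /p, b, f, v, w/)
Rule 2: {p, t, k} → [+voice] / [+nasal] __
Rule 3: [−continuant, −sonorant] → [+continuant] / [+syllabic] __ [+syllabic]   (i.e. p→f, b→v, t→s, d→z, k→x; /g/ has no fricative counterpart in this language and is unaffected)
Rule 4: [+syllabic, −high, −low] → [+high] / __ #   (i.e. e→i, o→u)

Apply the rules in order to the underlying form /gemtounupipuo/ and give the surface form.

Rule 1 (nasal place assimilation): no segment meets the environment; /gemtounupipuo/ is unchanged.
Rule 2 (post-nasal voicing): /t/ is a voiceless stop immediately after the nasal /m/, so it voices to [d]. /gemtounupipuo/ → gemdounupipuo.
Rule 3 (intervocalic spirantization): /p/ is a stop between vowels /u/ and /i/, so it spirantizes to the fricative [f]. /p/ is a stop between vowels /i/ and /u/, so it spirantizes to the fricative [f]. /gemdounupipuo/ → gemdounufifuo.
Rule 4 (final vowel raising): /o/ is a mid vowel in word-final position, so it raises to [u]. /gemdounufifuo/ → gemdounufifuu.

gemdounufifuu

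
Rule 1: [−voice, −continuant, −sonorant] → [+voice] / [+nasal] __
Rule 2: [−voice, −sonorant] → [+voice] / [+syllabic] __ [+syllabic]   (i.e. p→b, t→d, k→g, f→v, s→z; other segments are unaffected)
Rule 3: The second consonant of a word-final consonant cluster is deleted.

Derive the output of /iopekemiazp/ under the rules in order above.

iobegemiaz

Rule 1 (post-nasal voicing): no segment meets the environment; /iopekemiazp/ is unchanged.
Rule 2 (intervocalic voicing): /p/ is a voiceless obstruent between vowels /o/ and /e/, so it voices to [b]. /k/ is a voiceless obstruent between vowels /e/ and /e/, so it voices to [g]. /iopekemiazp/ → iobegemiazp.
Rule 3 (final cluster simplification): /p/ is the second consonant of a word-final cluster /zp/, so it deletes. /iobegemiazp/ → iobegemiaz.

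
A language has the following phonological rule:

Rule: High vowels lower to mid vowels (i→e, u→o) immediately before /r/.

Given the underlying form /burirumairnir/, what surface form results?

Scanning /burirumairnir/: /u/ is a high vowel immediately before /r/, so it lowers to [o]; /i/ is a high vowel immediately before /r/, so it lowers to [e]; /u/ at position 6 is not in the conditioning environment; /i/ is a high vowel immediately before /r/, so it lowers to [e]; /i/ is a high vowel immediately before /r/, so it lowers to [e].
Result: [borerumaerner].

borerumaerner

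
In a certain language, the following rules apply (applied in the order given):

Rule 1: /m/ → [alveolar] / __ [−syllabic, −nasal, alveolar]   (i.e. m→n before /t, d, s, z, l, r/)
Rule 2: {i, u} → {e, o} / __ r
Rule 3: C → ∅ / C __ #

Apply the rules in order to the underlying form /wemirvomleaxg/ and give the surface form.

wemervonleax

Rule 1 (nasal place assimilation): /m/ precedes the alveolar consonant /l/, so it assimilates in place to [n]. /wemirvomleaxg/ → wemirvonleaxg.
Rule 2 (pre-rhotic lowering): /i/ is a high vowel immediately before /r/, so it lowers to [e]. /wemirvonleaxg/ → wemervonleaxg.
Rule 3 (final cluster simplification): /g/ is the second consonant of a word-final cluster /xg/, so it deletes. /wemervonleaxg/ → wemervonleax.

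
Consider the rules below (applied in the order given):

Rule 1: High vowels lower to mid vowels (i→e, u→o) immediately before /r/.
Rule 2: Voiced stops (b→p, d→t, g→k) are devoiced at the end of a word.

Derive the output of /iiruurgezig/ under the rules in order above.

ieruorgezik

Rule 1 (pre-rhotic lowering): /i/ is a high vowel immediately before /r/, so it lowers to [e]. /u/ is a high vowel immediately before /r/, so it lowers to [o]. /iiruurgezig/ → ieruorgezig.
Rule 2 (final devoicing): /g/ is a voiced stop in word-final position, so it devoices to [k]. /ieruorgezig/ → ieruorgezik.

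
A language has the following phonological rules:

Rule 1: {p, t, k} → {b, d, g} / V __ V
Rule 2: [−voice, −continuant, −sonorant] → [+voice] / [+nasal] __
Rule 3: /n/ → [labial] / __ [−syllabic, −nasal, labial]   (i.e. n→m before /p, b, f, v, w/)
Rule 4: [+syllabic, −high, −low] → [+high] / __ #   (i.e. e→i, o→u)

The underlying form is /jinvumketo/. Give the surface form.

jimvumgedu

Rule 1 (intervocalic voicing): /t/ is a voiceless stop between vowels /e/ and /o/, so it voices to [d]. /jinvumketo/ → jinvumkedo.
Rule 2 (post-nasal voicing): /k/ is a voiceless stop immediately after the nasal /m/, so it voices to [g]. /jinvumkedo/ → jinvumgedo.
Rule 3 (nasal place assimilation): /n/ precedes the labial consonant /v/, so it assimilates in place to [m]. /jinvumgedo/ → jimvumgedo.
Rule 4 (final vowel raising): /o/ is a mid vowel in word-final position, so it raises to [u]. /jimvumgedo/ → jimvumgedu.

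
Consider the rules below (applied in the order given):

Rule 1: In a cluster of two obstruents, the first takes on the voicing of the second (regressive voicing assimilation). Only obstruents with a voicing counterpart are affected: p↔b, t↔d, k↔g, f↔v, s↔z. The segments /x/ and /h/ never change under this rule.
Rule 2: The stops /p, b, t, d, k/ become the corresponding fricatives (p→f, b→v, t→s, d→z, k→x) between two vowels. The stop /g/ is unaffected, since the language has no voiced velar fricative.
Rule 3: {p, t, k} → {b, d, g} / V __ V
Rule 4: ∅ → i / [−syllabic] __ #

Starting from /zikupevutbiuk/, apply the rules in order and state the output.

Rule 1 (regressive voicing assimilation): /t/ precedes the voiced obstruent /b/, so it voices to [d] by assimilation. /zikupevutbiuk/ → zikupevudbiuk.
Rule 2 (intervocalic spirantization): /k/ is a stop between vowels /i/ and /u/, so it spirantizes to the fricative [x]. /p/ is a stop between vowels /u/ and /e/, so it spirantizes to the fricative [f]. /zikupevudbiuk/ → zixufevudbiuk.
Rule 3 (intervocalic voicing): no segment meets the environment; /zixufevudbiuk/ is unchanged.
Rule 4 (final i-epenthesis): the form ends in the consonant /k/, so [i] is inserted word-finally. /zixufevudbiuk/ → zixufevudbiuki.

zixufevudbiuki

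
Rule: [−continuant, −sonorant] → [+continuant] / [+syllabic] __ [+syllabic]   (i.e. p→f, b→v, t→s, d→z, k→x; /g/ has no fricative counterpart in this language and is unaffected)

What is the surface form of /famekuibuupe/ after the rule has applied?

/k/ is a stop between vowels /e/ and /u/, so it spirantizes to the fricative [x].
/b/ is a stop between vowels /i/ and /u/, so it spirantizes to the fricative [v].
/p/ is a stop between vowels /u/ and /e/, so it spirantizes to the fricative [f].
Surface form: [famexuivuufe].

famexuivuufe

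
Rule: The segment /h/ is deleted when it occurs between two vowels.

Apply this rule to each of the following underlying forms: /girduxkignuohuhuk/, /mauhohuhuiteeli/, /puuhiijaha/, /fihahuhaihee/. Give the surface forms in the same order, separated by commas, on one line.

girduxkignuouuk, mauouuiteeli, puuiijaa, fiauaiee

/girduxkignuohuhuk/: /h/ occurs between vowels /o/ and /u/, so it deletes. /h/ occurs between vowels /u/ and /u/, so it deletes. → [girduxkignuouuk].
/mauhohuhuiteeli/: /h/ occurs between vowels /u/ and /o/, so it deletes. /h/ occurs between vowels /o/ and /u/, so it deletes. /h/ occurs between vowels /u/ and /u/, so it deletes. → [mauouuiteeli].
/puuhiijaha/: /h/ occurs between vowels /u/ and /i/, so it deletes. /h/ occurs between vowels /a/ and /a/, so it deletes. → [puuiijaa].
/fihahuhaihee/: /h/ occurs between vowels /i/ and /a/, so it deletes. /h/ occurs between vowels /a/ and /u/, so it deletes. /h/ occurs between vowels /u/ and /a/, so it deletes. /h/ occurs between vowels /i/ and /e/, so it deletes. → [fiauaiee].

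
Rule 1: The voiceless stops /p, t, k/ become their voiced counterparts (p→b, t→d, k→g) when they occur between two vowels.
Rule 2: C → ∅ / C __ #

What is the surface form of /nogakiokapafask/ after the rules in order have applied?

nogagiogabafas

Rule 1 (intervocalic voicing): /k/ is a voiceless stop between vowels /a/ and /i/, so it voices to [g]. /k/ is a voiceless stop between vowels /o/ and /a/, so it voices to [g]. /p/ is a voiceless stop between vowels /a/ and /a/, so it voices to [b]. /nogakiokapafask/ → nogagiogabafask.
Rule 2 (final cluster simplification): /k/ is the second consonant of a word-final cluster /sk/, so it deletes. /nogagiogabafask/ → nogagiogabafas.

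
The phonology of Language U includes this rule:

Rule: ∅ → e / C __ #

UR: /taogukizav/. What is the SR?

taogukizave

the form ends in the consonant /v/, so [e] is inserted word-finally.
Surface form: [taogukizave].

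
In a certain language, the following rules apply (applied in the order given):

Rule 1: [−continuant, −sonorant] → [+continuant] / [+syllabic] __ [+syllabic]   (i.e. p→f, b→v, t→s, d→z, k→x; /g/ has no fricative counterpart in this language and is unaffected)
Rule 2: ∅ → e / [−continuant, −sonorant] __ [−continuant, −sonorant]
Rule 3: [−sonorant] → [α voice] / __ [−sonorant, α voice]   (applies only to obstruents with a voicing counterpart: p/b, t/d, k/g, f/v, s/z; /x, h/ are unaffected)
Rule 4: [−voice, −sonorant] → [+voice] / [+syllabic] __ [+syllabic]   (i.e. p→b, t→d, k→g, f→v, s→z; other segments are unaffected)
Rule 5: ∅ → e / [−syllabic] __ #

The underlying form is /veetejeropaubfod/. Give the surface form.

veezejerovaupfode

Rule 1 (intervocalic spirantization): /t/ is a stop between vowels /e/ and /e/, so it spirantizes to the fricative [s]. /p/ is a stop between vowels /o/ and /a/, so it spirantizes to the fricative [f]. /veetejeropaubfod/ → veesejerofaubfod.
Rule 2 (stop-cluster e-epenthesis): no segment meets the environment; /veesejerofaubfod/ is unchanged.
Rule 3 (regressive voicing assimilation): /b/ precedes the voiceless obstruent /f/, so it devoices to [p] by assimilation. /veesejerofaubfod/ → veesejerofaupfod.
Rule 4 (intervocalic voicing): /s/ is a voiceless obstruent between vowels /e/ and /e/, so it voices to [z]. /f/ is a voiceless obstruent between vowels /o/ and /a/, so it voices to [v]. /veesejerofaupfod/ → veezejerovaupfod.
Rule 5 (final e-epenthesis): the form ends in the consonant /d/, so [e] is inserted word-finally. /veezejerovaupfod/ → veezejerovaupfode.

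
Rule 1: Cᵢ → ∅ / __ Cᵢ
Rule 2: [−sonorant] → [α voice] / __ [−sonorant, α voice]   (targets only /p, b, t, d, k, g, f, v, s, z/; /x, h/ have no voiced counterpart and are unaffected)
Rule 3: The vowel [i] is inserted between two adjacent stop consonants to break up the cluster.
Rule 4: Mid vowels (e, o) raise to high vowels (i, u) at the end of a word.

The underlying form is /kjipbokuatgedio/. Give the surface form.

Rule 1 (degemination): no segment meets the environment; /kjipbokuatgedio/ is unchanged.
Rule 2 (regressive voicing assimilation): /p/ precedes the voiced obstruent /b/, so it voices to [b] by assimilation. /t/ precedes the voiced obstruent /g/, so it voices to [d] by assimilation. /kjipbokuatgedio/ → kjibbokuadgedio.
Rule 3 (stop-cluster i-epenthesis): /b/ and /b/ form a stop–stop cluster, so [i] is inserted between them. /d/ and /g/ form a stop–stop cluster, so [i] is inserted between them. /kjibbokuadgedio/ → kjibibokuadigedio.
Rule 4 (final vowel raising): /o/ is a mid vowel in word-final position, so it raises to [u]. /kjibibokuadigedio/ → kjibibokuadigediu.

kjibibokuadigediu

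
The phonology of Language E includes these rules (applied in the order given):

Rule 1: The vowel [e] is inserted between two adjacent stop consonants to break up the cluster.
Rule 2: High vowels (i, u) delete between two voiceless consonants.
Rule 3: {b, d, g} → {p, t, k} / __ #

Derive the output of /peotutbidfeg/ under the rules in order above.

Rule 1 (stop-cluster e-epenthesis): /t/ and /b/ form a stop–stop cluster, so [e] is inserted between them. /peotutbidfeg/ → peotutebidfeg.
Rule 2 (high vowel syncope): /u/ is a high vowel flanked by voiceless consonants /t/ and /t/, so it deletes. /peotutebidfeg/ → peottebidfeg.
Rule 3 (final devoicing): /g/ is a voiced stop in word-final position, so it devoices to [k]. /peottebidfeg/ → peottebidfek.

peottebidfek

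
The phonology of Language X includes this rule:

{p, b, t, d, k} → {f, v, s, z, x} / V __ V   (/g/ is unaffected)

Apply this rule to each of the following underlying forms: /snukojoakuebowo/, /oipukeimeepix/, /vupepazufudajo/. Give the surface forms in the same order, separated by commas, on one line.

/snukojoakuebowo/: /k/ is a stop between vowels /u/ and /o/, so it spirantizes to the fricative [x]. /k/ is a stop between vowels /a/ and /u/, so it spirantizes to the fricative [x]. /b/ is a stop between vowels /e/ and /o/, so it spirantizes to the fricative [v]. → [snuxojoaxuevowo].
/oipukeimeepix/: /p/ is a stop between vowels /i/ and /u/, so it spirantizes to the fricative [f]. /k/ is a stop between vowels /u/ and /e/, so it spirantizes to the fricative [x]. /p/ is a stop between vowels /e/ and /i/, so it spirantizes to the fricative [f]. → [oifuxeimeefix].
/vupepazufudajo/: /p/ is a stop between vowels /u/ and /e/, so it spirantizes to the fricative [f]. /p/ is a stop between vowels /e/ and /a/, so it spirantizes to the fricative [f]. /d/ is a stop between vowels /u/ and /a/, so it spirantizes to the fricative [z]. → [vufefazufuzajo].

snuxojoaxuevowo, oifuxeimeefix, vufefazufuzajo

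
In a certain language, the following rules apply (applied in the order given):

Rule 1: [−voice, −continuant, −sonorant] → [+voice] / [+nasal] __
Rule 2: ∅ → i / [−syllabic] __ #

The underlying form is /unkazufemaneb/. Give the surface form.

Rule 1 (post-nasal voicing): /k/ is a voiceless stop immediately after the nasal /n/, so it voices to [g]. /unkazufemaneb/ → ungazufemaneb.
Rule 2 (final i-epenthesis): the form ends in the consonant /b/, so [i] is inserted word-finally. /ungazufemaneb/ → ungazufemanebi.

ungazufemanebi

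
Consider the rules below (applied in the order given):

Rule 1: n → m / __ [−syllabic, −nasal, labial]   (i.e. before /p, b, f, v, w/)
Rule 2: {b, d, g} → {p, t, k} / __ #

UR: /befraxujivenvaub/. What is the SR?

Rule 1 (nasal place assimilation): /n/ precedes the labial consonant /v/, so it assimilates in place to [m]. /befraxujivenvaub/ → befraxujivemvaub.
Rule 2 (final devoicing): /b/ is a voiced stop in word-final position, so it devoices to [p]. /befraxujivemvaub/ → befraxujivemvaup.

befraxujivemvaup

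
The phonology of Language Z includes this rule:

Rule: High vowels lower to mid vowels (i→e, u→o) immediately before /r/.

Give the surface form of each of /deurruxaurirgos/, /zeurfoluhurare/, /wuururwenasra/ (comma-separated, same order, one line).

/deurruxaurirgos/: /u/ is a high vowel immediately before /r/, so it lowers to [o]. /u/ is a high vowel immediately before /r/, so it lowers to [o]. /i/ is a high vowel immediately before /r/, so it lowers to [e]. → [deorruxaorergos].
/zeurfoluhurare/: /u/ is a high vowel immediately before /r/, so it lowers to [o]. /u/ is a high vowel immediately before /r/, so it lowers to [o]. → [zeorfoluhorare].
/wuururwenasra/: /u/ is a high vowel immediately before /r/, so it lowers to [o]. /u/ is a high vowel immediately before /r/, so it lowers to [o]. → [wuororwenasra].

deorruxaorergos, zeorfoluhorare, wuororwenasra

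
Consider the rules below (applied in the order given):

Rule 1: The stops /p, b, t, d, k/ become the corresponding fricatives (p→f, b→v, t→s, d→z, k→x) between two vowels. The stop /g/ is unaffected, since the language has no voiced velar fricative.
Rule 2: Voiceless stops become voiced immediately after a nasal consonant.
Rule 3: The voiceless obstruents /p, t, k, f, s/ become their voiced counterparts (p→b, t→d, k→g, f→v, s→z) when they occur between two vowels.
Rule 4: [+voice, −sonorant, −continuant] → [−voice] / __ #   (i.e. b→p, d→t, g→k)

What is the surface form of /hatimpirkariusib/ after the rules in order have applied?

Rule 1 (intervocalic spirantization): /t/ is a stop between vowels /a/ and /i/, so it spirantizes to the fricative [s]. /hatimpirkariusib/ → hasimpirkariusib.
Rule 2 (post-nasal voicing): /p/ is a voiceless stop immediately after the nasal /m/, so it voices to [b]. /hasimpirkariusib/ → hasimbirkariusib.
Rule 3 (intervocalic voicing): /s/ is a voiceless obstruent between vowels /a/ and /i/, so it voices to [z]. /s/ is a voiceless obstruent between vowels /u/ and /i/, so it voices to [z]. /hasimbirkariusib/ → hazimbirkariuzib.
Rule 4 (final devoicing): /b/ is a voiced stop in word-final position, so it devoices to [p]. /hazimbirkariuzib/ → hazimbirkariuzip.

hazimbirkariuzip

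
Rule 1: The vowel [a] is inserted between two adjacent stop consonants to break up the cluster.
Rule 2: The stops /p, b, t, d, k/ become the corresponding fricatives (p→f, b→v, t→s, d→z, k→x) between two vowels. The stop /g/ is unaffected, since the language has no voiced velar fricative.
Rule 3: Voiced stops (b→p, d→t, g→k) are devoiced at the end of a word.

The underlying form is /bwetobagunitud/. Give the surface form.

bwesovagunisut

Rule 1 (stop-cluster a-epenthesis): no segment meets the environment; /bwetobagunitud/ is unchanged.
Rule 2 (intervocalic spirantization): /t/ is a stop between vowels /e/ and /o/, so it spirantizes to the fricative [s]. /b/ is a stop between vowels /o/ and /a/, so it spirantizes to the fricative [v]. /t/ is a stop between vowels /i/ and /u/, so it spirantizes to the fricative [s]. /bwetobagunitud/ → bwesovagunisud.
Rule 3 (final devoicing): /d/ is a voiced stop in word-final position, so it devoices to [t]. /bwesovagunisud/ → bwesovagunisut.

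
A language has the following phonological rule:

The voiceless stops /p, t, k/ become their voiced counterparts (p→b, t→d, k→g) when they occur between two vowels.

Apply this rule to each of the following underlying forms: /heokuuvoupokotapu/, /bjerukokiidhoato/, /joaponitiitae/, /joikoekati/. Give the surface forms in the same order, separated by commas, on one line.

heoguuvoubogodabu, bjerugogiidhoado, joabonidiidae, joigoegadi

/heokuuvoupokotapu/: /k/ is a voiceless stop between vowels /o/ and /u/, so it voices to [g]. /p/ is a voiceless stop between vowels /u/ and /o/, so it voices to [b]. /k/ is a voiceless stop between vowels /o/ and /o/, so it voices to [g]. /t/ is a voiceless stop between vowels /o/ and /a/, so it voices to [d]. /p/ is a voiceless stop between vowels /a/ and /u/, so it voices to [b]. → [heoguuvoubogodabu].
/bjerukokiidhoato/: /k/ is a voiceless stop between vowels /u/ and /o/, so it voices to [g]. /k/ is a voiceless stop between vowels /o/ and /i/, so it voices to [g]. /t/ is a voiceless stop between vowels /a/ and /o/, so it voices to [d]. → [bjerugogiidhoado].
/joaponitiitae/: /p/ is a voiceless stop between vowels /a/ and /o/, so it voices to [b]. /t/ is a voiceless stop between vowels /i/ and /i/, so it voices to [d]. /t/ is a voiceless stop between vowels /i/ and /a/, so it voices to [d]. → [joabonidiidae].
/joikoekati/: /k/ is a voiceless stop between vowels /i/ and /o/, so it voices to [g]. /k/ is a voiceless stop between vowels /e/ and /a/, so it voices to [g]. /t/ is a voiceless stop between vowels /a/ and /i/, so it voices to [d]. → [joigoegadi].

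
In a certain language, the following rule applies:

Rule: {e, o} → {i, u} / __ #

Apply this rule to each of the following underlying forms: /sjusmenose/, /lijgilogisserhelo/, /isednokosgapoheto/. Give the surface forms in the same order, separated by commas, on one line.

/sjusmenose/: /e/ is a mid vowel in word-final position, so it raises to [i]. → [sjusmenosi].
/lijgilogisserhelo/: /o/ is a mid vowel in word-final position, so it raises to [u]. → [lijgilogisserhelu].
/isednokosgapoheto/: /o/ is a mid vowel in word-final position, so it raises to [u]. → [isednokosgapohetu].

sjusmenosi, lijgilogisserhelu, isednokosgapohetu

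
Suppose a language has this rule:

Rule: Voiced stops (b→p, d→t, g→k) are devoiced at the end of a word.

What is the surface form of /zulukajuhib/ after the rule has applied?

zulukajuhip

/b/ is a voiced stop in word-final position, so it devoices to [p].
Surface form: [zulukajuhip].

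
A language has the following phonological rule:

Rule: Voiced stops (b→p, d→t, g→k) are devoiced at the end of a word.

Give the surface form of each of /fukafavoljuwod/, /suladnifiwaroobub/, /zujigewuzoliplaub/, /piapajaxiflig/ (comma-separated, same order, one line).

fukafavoljuwot, suladnifiwaroobup, zujigewuzoliplaup, piapajaxiflik

/fukafavoljuwod/: /d/ is a voiced stop in word-final position, so it devoices to [t]. → [fukafavoljuwot].
/suladnifiwaroobub/: /b/ is a voiced stop in word-final position, so it devoices to [p]. → [suladnifiwaroobup].
/zujigewuzoliplaub/: /b/ is a voiced stop in word-final position, so it devoices to [p]. → [zujigewuzoliplaup].
/piapajaxiflig/: /g/ is a voiced stop in word-final position, so it devoices to [k]. → [piapajaxiflik].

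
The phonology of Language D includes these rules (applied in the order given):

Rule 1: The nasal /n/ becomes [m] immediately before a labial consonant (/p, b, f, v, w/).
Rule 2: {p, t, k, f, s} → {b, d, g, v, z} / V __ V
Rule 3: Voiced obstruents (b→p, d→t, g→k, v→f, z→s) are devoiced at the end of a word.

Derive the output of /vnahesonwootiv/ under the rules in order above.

vnahezomwoodif

Rule 1 (nasal place assimilation): /n/ precedes the labial consonant /w/, so it assimilates in place to [m]. /vnahesonwootiv/ → vnahesomwootiv.
Rule 2 (intervocalic voicing): /s/ is a voiceless obstruent between vowels /e/ and /o/, so it voices to [z]. /t/ is a voiceless obstruent between vowels /o/ and /i/, so it voices to [d]. /vnahesomwootiv/ → vnahezomwoodiv.
Rule 3 (final devoicing): /v/ is a voiced obstruent in word-final position, so it devoices to [f]. /vnahezomwoodiv/ → vnahezomwoodif.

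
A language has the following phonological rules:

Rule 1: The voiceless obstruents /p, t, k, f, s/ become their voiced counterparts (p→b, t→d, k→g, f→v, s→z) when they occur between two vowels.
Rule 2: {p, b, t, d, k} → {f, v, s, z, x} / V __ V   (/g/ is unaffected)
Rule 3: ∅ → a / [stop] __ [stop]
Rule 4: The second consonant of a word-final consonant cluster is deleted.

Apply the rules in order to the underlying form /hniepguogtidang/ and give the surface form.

Rule 1 (intervocalic voicing): no segment meets the environment; /hniepguogtidang/ is unchanged.
Rule 2 (intervocalic spirantization): /d/ is a stop between vowels /i/ and /a/, so it spirantizes to the fricative [z]. /hniepguogtidang/ → hniepguogtizang.
Rule 3 (stop-cluster a-epenthesis): /p/ and /g/ form a stop–stop cluster, so [a] is inserted between them. /g/ and /t/ form a stop–stop cluster, so [a] is inserted between them. /hniepguogtizang/ → hniepaguogatizang.
Rule 4 (final cluster simplification): /g/ is the second consonant of a word-final cluster /ng/, so it deletes. /hniepaguogatizang/ → hniepaguogatizan.

hniepaguogatizan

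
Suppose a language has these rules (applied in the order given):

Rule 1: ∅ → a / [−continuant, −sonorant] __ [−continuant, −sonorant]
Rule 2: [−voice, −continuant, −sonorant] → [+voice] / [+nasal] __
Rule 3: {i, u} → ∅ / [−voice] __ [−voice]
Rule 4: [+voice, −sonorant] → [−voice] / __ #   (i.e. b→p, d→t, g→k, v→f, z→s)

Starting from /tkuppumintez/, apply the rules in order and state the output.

Rule 1 (stop-cluster a-epenthesis): /t/ and /k/ form a stop–stop cluster, so [a] is inserted between them. /p/ and /p/ form a stop–stop cluster, so [a] is inserted between them. /tkuppumintez/ → takupapumintez.
Rule 2 (post-nasal voicing): /t/ is a voiceless stop immediately after the nasal /n/, so it voices to [d]. /takupapumintez/ → takupapumindez.
Rule 3 (high vowel syncope): /u/ is a high vowel flanked by voiceless consonants /k/ and /p/, so it deletes. /takupapumindez/ → takpapumindez.
Rule 4 (final devoicing): /z/ is a voiced obstruent in word-final position, so it devoices to [s]. /takpapumindez/ → takpapumindes.

takpapumindes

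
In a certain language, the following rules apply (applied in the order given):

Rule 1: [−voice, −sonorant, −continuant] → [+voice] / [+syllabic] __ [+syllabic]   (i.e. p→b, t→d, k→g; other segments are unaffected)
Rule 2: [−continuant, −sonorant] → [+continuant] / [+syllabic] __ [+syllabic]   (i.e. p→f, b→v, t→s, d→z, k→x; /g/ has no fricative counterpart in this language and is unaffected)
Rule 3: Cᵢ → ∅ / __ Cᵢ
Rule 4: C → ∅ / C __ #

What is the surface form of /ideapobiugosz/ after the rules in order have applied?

izeavoviugos

Rule 1 (intervocalic voicing): /p/ is a voiceless stop between vowels /a/ and /o/, so it voices to [b]. /ideapobiugosz/ → ideabobiugosz.
Rule 2 (intervocalic spirantization): /d/ is a stop between vowels /i/ and /e/, so it spirantizes to the fricative [z]. /b/ is a stop between vowels /a/ and /o/, so it spirantizes to the fricative [v]. /b/ is a stop between vowels /o/ and /i/, so it spirantizes to the fricative [v]. /ideabobiugosz/ → izeavoviugosz.
Rule 3 (degemination): no segment meets the environment; /izeavoviugosz/ is unchanged.
Rule 4 (final cluster simplification): /z/ is the second consonant of a word-final cluster /sz/, so it deletes. /izeavoviugosz/ → izeavoviugos.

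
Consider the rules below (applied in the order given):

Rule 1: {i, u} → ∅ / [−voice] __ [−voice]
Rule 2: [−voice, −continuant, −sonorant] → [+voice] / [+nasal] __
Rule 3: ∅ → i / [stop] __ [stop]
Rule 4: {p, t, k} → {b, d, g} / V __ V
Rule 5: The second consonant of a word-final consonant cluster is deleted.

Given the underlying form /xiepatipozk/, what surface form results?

Rule 1 (high vowel syncope): /i/ is a high vowel flanked by voiceless consonants /t/ and /p/, so it deletes. /xiepatipozk/ → xiepatpozk.
Rule 2 (post-nasal voicing): no segment meets the environment; /xiepatpozk/ is unchanged.
Rule 3 (stop-cluster i-epenthesis): /t/ and /p/ form a stop–stop cluster, so [i] is inserted between them. /xiepatpozk/ → xiepatipozk.
Rule 4 (intervocalic voicing): /p/ is a voiceless stop between vowels /e/ and /a/, so it voices to [b]. /t/ is a voiceless stop between vowels /a/ and /i/, so it voices to [d]. /p/ is a voiceless stop between vowels /i/ and /o/, so it voices to [b]. /xiepatipozk/ → xiebadibozk.
Rule 5 (final cluster simplification): /k/ is the second consonant of a word-final cluster /zk/, so it deletes. /xiebadibozk/ → xiebadiboz.

xiebadiboz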